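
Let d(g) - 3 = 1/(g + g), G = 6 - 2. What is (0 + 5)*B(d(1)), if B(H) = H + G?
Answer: 75/2 ≈ 37.500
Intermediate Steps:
G = 4
d(g) = 3 + 1/(2*g) (d(g) = 3 + 1/(g + g) = 3 + 1/(2*g))
B(H) = 4 + H (B(H) = H + 4 = 4 + H)
(0 + 5)*B(d(1)) = (0 + 5)*(4 + (3 + (½)/1)) = 5*(4 + (3 + (½)*1)) = 5*(4 + (3 + ½)) = 5*(4 + 7/2) = 5*(15/2) = 75/2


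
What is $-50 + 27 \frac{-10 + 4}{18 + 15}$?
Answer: $- \frac{604}{11} \approx -54.909$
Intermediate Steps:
$-50 + 27 \frac{-10 + 4}{18 + 15} = -50 + 27 \left(- \frac{6}{33}\right) = -50 + 27 \left(\left(-6\right) \frac{1}{33}\right) = -50 + 27 \left(- \frac{2}{11}\right) = -50 - \frac{54}{11} = - \frac{604}{11}$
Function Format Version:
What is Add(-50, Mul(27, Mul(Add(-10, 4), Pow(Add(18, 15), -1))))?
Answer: Rational(-604, 11) ≈ -54.909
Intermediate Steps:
Add(-50, Mul(27, Mul(Add(-10, 4), Pow(Add(18, 15), -1)))) = Add(-50, Mul(27, Mul(-6, Pow(33, -1)))) = Add(-50, Mul(27, Mul(-6, Rational(1, 33)))) = Add(-50, Mul(27, Rational(-2, 11))) = Add(-50, Rational(-54, 11)) = Rational(-604, 11)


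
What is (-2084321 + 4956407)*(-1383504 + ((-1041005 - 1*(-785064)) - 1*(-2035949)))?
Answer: 1138793587344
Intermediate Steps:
(-2084321 + 4956407)*(-1383504 + ((-1041005 - 1*(-785064)) - 1*(-2035949))) = 2872086*(-1383504 + ((-1041005 + 785064) + 2035949)) = 2872086*(-1383504 + (-255941 + 2035949)) = 2872086*(-1383504 + 1780008) = 2872086*396504 = 1138793587344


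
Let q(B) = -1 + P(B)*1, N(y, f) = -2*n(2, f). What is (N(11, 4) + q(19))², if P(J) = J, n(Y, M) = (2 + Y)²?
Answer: 196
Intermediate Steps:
N(y, f) = -32 (N(y, f) = -2*(2 + 2)² = -2*4² = -2*16 = -32)
q(B) = -1 + B (q(B) = -1 + B*1 = -1 + B)
(N(11, 4) + q(19))² = (-32 + (-1 + 19))² = (-32 + 18)² = (-14)² = 196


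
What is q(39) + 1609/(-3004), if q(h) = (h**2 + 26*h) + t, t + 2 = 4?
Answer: 7619539/3004 ≈ 2536.5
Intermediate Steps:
t = 2 (t = -2 + 4 = 2)
q(h) = 2 + h**2 + 26*h (q(h) = (h**2 + 26*h) + 2 = 2 + h**2 + 26*h)
q(39) + 1609/(-3004) = (2 + 39**2 + 26*39) + 1609/(-3004) = (2 + 1521 + 1014) + 1609*(-1/3004) = 2537 - 1609/3004 = 7619539/3004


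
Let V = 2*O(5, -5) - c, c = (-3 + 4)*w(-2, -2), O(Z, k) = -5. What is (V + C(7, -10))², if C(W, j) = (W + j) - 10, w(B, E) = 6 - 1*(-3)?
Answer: 1024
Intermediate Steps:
w(B, E) = 9 (w(B, E) = 6 + 3 = 9)
C(W, j) = -10 + W + j
c = 9 (c = (-3 + 4)*9 = 1*9 = 9)
V = -19 (V = 2*(-5) - 1*9 = -10 - 9 = -19)
(V + C(7, -10))² = (-19 + (-10 + 7 - 10))² = (-19 - 13)² = (-32)² = 1024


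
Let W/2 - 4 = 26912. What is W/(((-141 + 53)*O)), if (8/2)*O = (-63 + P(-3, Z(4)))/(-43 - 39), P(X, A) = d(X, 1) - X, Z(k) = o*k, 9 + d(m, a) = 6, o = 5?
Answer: -735704/231 ≈ -3184.9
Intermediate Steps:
d(m, a) = -3 (d(m, a) = -9 + 6 = -3)
Z(k) = 5*k
W = 53832 (W = 8 + 2*26912 = 8 + 53824 = 53832)
P(X, A) = -3 - X
O = 63/328 (O = ((-63 + (-3 - 1*(-3)))/(-43 - 39))/4 = ((-63 + (-3 + 3))/(-82))/4 = ((-63 + 0)*(-1/82))/4 = (-63*(-1/82))/4 = (¼)*(63/82) = 63/328 ≈ 0.19207)
W/(((-141 + 53)*O)) = 53832/(((-141 + 53)*(63/328))) = 53832/((-88*63/328)) = 53832/(-693/41) = 53832*(-41/693) = -735704/231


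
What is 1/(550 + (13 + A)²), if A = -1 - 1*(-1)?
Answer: 1/719 ≈ 0.0013908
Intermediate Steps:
A = 0 (A = -1 + 1 = 0)
1/(550 + (13 + A)²) = 1/(550 + (13 + 0)²) = 1/(550 + 13²) = 1/(550 + 169) = 1/719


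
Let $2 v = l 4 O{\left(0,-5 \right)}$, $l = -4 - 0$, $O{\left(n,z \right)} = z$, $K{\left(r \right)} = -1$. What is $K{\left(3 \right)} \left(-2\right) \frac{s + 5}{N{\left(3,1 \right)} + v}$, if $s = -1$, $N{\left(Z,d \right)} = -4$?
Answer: $\frac{2}{9} \approx 0.22222$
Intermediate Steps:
$l = -4$ ($l = -4 + 0 = -4$)
$v = 40$ ($v = \frac{\left(-4\right) 4 \left(-5\right)}{2} = \frac{\left(-16\right) \left(-5\right)}{2} = \frac{1}{2} \cdot 80 = 40$)
$K{\left(3 \right)} \left(-2\right) \frac{s + 5}{N{\left(3,1 \right)} + v} = \left(-1\right) \left(-2\right) \frac{-1 + 5}{-4 + 40} = 2 \cdot \frac{4}{36} = 2 \cdot 4 \cdot \frac{1}{36} = 2 \cdot \frac{1}{9} = \frac{2}{9}$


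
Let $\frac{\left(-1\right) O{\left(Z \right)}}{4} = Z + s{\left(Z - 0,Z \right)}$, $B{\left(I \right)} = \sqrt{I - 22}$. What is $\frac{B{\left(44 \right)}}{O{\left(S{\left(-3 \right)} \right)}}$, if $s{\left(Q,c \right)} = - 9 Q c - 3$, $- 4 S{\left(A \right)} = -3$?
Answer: $\frac{4 \sqrt{22}}{117} \approx 0.16036$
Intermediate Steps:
$S{\left(A \right)} = \frac{3}{4}$ ($S{\left(A \right)} = \left(- \frac{1}{4}\right) \left(-3\right) = \frac{3}{4}$)
$s{\left(Q,c \right)} = -3 - 9 Q c$ ($s{\left(Q,c \right)} = - 9 Q c - 3 = -3 - 9 Q c$)
$B{\left(I \right)} = \sqrt{-22 + I}$
$O{\left(Z \right)} = 12 - 4 Z + 36 Z^{2}$ ($O{\left(Z \right)} = - 4 \left(Z - \left(3 + 9 \left(Z - 0\right) Z\right)\right) = - 4 \left(Z - \left(3 + 9 \left(Z + 0\right) Z\right)\right) = - 4 \left(Z - \left(3 + 9 Z Z\right)\right) = - 4 \left(Z - \left(3 + 9 Z^{2}\right)\right) = - 4 \left(-3 + Z - 9 Z^{2}\right) = 12 - 4 Z + 36 Z^{2}$)
$\frac{B{\left(44 \right)}}{O{\left(S{\left(-3 \right)} \right)}} = \frac{\sqrt{-22 + 44}}{12 - 3 + 36 \left(\frac{3}{4}\right)^{2}} = \frac{\sqrt{22}}{12 - 3 + 36 \cdot \frac{9}{16}} = \frac{\sqrt{22}}{12 - 3 + \frac{81}{4}} = \frac{\sqrt{22}}{\frac{117}{4}} = \sqrt{22} \cdot \frac{4}{117} = \frac{4 \sqrt{22}}{117}$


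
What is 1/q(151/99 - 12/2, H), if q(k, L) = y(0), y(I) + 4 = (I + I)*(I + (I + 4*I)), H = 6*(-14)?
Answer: -¼ ≈ -0.25000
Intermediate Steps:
H = -84
y(I) = -4 + 12*I² (y(I) = -4 + (I + I)*(I + (I + 4*I)) = -4 + (2*I)*(I + 5*I) = -4 + (2*I)*(6*I) = -4 + 12*I²)
q(k, L) = -4 (q(k, L) = -4 + 12*0² = -4 + 12*0 = -4 + 0 = -4)
1/q(151/99 - 12/2, H) = 1/(-4) = -¼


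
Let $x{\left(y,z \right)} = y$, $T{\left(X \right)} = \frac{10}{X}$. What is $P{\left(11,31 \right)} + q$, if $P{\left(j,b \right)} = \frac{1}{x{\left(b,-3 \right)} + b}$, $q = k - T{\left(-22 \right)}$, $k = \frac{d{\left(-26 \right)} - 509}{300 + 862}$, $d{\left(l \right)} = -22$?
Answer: $\frac{2715}{198121} \approx 0.013704$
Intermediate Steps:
$k = - \frac{531}{1162}$ ($k = \frac{-22 - 509}{300 + 862} = - \frac{531}{1162} \approx -0.45697$)
$q = - \frac{31}{12782}$ ($q = - \frac{531}{1162} - \frac{10}{-22} = - \frac{531}{1162} - 10 \left(- \frac{1}{22}\right) = - \frac{531}{1162} - - \frac{5}{11} = - \frac{531}{1162} + \frac{5}{11} = - \frac{31}{12782} \approx -0.0024253$)
$P{\left(j,b \right)} = \frac{1}{2 b}$ ($P{\left(j,b \right)} = \frac{1}{b + b} = \frac{1}{2 b}$)
$P{\left(11,31 \right)} + q = \frac{1}{2 \cdot 31} - \frac{31}{12782} = \frac{1}{2} \cdot \frac{1}{31} - \frac{31}{12782} = \frac{1}{62} - \frac{31}{12782} = \frac{2715}{198121}$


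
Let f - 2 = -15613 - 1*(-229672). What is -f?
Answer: -214061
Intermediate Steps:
f = 214061 (f = 2 + (-15613 - 1*(-229672)) = 2 + (-15613 + 229672) = 2 + 214059 = 214061)
-f = -1*214061 = -214061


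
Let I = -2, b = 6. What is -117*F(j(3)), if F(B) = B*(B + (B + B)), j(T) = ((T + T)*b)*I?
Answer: -1819584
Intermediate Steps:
j(T) = -24*T (j(T) = ((T + T)*6)*(-2) = ((2*T)*6)*(-2) = (12*T)*(-2) = -24*T)
F(B) = 3*B**2 (F(B) = B*(B + 2*B) = B*(3*B) = 3*B**2)
-117*F(j(3)) = -351*(-24*3)**2 = -351*(-72)**2 = -351*5184 = -117*15552 = -1819584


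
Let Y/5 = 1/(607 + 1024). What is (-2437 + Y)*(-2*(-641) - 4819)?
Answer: 14058662454/1631 ≈ 8.6197e+6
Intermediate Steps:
Y = 5/1631 (Y = 5/(607 + 1024) = 5/1631 ≈ 0.0030656)
(-2437 + Y)*(-2*(-641) - 4819) = (-2437 + 5/1631)*(-2*(-641) - 4819) = -3974742*(1282 - 4819)/1631 = -3974742/1631*(-3537) = 14058662454/1631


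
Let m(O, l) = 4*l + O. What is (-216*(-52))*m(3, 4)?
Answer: 213408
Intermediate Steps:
m(O, l) = O + 4*l
(-216*(-52))*m(3, 4) = (-216*(-52))*(3 + 4*4) = 11232*(3 + 16) = 11232*19 = 213408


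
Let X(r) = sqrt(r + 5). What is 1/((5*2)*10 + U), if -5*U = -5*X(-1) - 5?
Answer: 1/103 ≈ 0.0097087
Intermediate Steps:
X(r) = sqrt(5 + r)
U = 3 (U = -(-5*sqrt(5 - 1) - 5)/5 = -(-5*sqrt(4) - 5)/5 = -(-5*2 - 5)/5 = -(-10 - 5)/5 = -1/5*(-15) = 3)
1/((5*2)*10 + U) = 1/((5*2)*10 + 3) = 1/(10*10 + 3) = 1/(100 + 3) = 1/103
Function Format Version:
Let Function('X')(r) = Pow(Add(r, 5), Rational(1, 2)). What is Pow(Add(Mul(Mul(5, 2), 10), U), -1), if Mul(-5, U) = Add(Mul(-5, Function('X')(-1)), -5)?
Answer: Rational(1, 103) ≈ 0.0097087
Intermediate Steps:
Function('X')(r) = Pow(Add(5, r), Rational(1, 2))
U = 3 (U = Mul(Rational(-1, 5), Add(Mul(-5, Pow(Add(5, -1), Rational(1, 2))), -5)) = Mul(Rational(-1, 5), Add(Mul(-5, Pow(4, Rational(1, 2))), -5)) = Mul(Rational(-1, 5), Add(Mul(-5, 2), -5)) = Mul(Rational(-1, 5), Add(-10, -5)) = Mul(Rational(-1, 5), -15) = 3)
Pow(Add(Mul(Mul(5, 2), 10), U), -1) = Pow(Add(Mul(Mul(5, 2), 10), 3), -1) = Pow(Add(Mul(10, 10), 3), -1) = Pow(Add(100, 3), -1) = Pow(103, -1) = Rational(1, 103)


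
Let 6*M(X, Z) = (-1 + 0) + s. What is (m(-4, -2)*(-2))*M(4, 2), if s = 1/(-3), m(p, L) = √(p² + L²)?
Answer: 8*√5/9 ≈ 1.9876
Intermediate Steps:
m(p, L) = √(L² + p²)
s = -⅓ (s = 1*(-⅓) = -⅓ ≈ -0.33333)
M(X, Z) = -2/9 (M(X, Z) = ((-1 + 0) - ⅓)/6 = (-1 - ⅓)/6 = (⅙)*(-4/3) = -2/9)
(m(-4, -2)*(-2))*M(4, 2) = (√((-2)² + (-4)²)*(-2))*(-2/9) = (√(4 + 16)*(-2))*(-2/9) = (√20*(-2))*(-2/9) = ((2*√5)*(-2))*(-2/9) = -4*√5*(-2/9) = 8*√5/9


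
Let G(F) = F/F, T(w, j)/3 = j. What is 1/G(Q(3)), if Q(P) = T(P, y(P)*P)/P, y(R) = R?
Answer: 1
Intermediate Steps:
T(w, j) = 3*j
Q(P) = 3*P (Q(P) = (3*(P*P))/P = (3*P²)/P = 3*P)
G(F) = 1
1/G(Q(3)) = 1/1 = 1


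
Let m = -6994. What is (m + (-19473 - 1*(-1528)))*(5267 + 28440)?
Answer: -840618873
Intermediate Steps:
(m + (-19473 - 1*(-1528)))*(5267 + 28440) = (-6994 + (-19473 - 1*(-1528)))*(5267 + 28440) = (-6994 + (-19473 + 1528))*33707 = (-6994 - 17945)*33707 = -24939*33707 = -840618873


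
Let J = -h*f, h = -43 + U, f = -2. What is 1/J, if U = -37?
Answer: -1/160 ≈ -0.0062500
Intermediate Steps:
h = -80 (h = -43 - 37 = -80)
J = -160 (J = -(-80)*(-2) = -1*160 = -160)
1/J = 1/(-160) = -1/160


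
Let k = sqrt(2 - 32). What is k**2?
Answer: -30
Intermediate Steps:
k = I*sqrt(30) (k = sqrt(-30) = I*sqrt(30) ≈ 5.4772*I)
k**2 = (I*sqrt(30))**2 = -30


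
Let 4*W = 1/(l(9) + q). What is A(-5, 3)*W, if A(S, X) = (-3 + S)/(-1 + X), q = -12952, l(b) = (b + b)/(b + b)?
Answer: 1/12951 ≈ 7.7214e-5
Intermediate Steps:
l(b) = 1 (l(b) = (2*b)/((2*b)) = (2*b)*(1/(2*b)) = 1)
W = -1/51804 (W = 1/(4*(1 - 12952)) = (¼)/(-12951) = (¼)*(-1/12951) = -1/51804 ≈ -1.9304e-5)
A(S, X) = (-3 + S)/(-1 + X)
A(-5, 3)*W = ((-3 - 5)/(-1 + 3))*(-1/51804) = (-8/2)*(-1/51804) = ((½)*(-8))*(-1/51804) = -4*(-1/51804) = 1/12951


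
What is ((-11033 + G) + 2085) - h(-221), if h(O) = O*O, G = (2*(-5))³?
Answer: -58789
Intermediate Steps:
G = -1000 (G = (-10)³ = -1000)
h(O) = O²
((-11033 + G) + 2085) - h(-221) = ((-11033 - 1000) + 2085) - 1*(-221)² = (-12033 + 2085) - 1*48841 = -9948 - 48841 = -58789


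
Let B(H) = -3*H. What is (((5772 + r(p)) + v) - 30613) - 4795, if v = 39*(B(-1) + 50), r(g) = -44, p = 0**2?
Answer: -27613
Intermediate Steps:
p = 0
v = 2067 (v = 39*(-3*(-1) + 50) = 39*(3 + 50) = 39*53 = 2067)
(((5772 + r(p)) + v) - 30613) - 4795 = (((5772 - 44) + 2067) - 30613) - 4795 = ((5728 + 2067) - 30613) - 4795 = (7795 - 30613) - 4795 = -22818 - 4795 = -27613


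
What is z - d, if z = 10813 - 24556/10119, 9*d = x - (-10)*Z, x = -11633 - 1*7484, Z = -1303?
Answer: 436608404/30357 ≈ 14382.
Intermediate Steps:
x = -19117 (x = -11633 - 7484 = -19117)
d = -32147/9 (d = (-19117 - (-10)*(-1303))/9 = (-19117 - 1*13030)/9 = (-19117 - 13030)/9 = (⅑)*(-32147) = -32147/9 ≈ -3571.9)
z = 109392191/10119 (z = 10813 - 24556/10119 = 109392191/10119 ≈ 10811.)
z - d = 109392191/10119 - 1*(-32147/9) = 109392191/10119 + 32147/9 = 436608404/30357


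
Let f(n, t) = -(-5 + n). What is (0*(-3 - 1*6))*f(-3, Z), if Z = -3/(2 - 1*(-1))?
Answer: 0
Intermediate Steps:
Z = -1 (Z = -3/(2 + 1) = -3/3 = -3*⅓ = -1)
f(n, t) = 5 - n
(0*(-3 - 1*6))*f(-3, Z) = (0*(-3 - 1*6))*(5 - 1*(-3)) = (0*(-3 - 6))*(5 + 3) = (0*(-9))*8 = 0*8 = 0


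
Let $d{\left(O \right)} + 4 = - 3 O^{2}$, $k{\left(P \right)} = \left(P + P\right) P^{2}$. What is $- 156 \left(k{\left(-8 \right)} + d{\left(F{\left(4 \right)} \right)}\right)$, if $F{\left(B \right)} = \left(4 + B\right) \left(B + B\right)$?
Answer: $2077296$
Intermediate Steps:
$k{\left(P \right)} = 2 P^{3}$ ($k{\left(P \right)} = 2 P P^{2} = 2 P^{3}$)
$F{\left(B \right)} = 2 B \left(4 + B\right)$ ($F{\left(B \right)} = \left(4 + B\right) 2 B = 2 B \left(4 + B\right)$)
$d{\left(O \right)} = -4 - 3 O^{2}$
$- 156 \left(k{\left(-8 \right)} + d{\left(F{\left(4 \right)} \right)}\right) = - 156 \left(2 \left(-8\right)^{3} - \left(4 + 3 \left(2 \cdot 4 \left(4 + 4\right)\right)^{2}\right)\right) = - 156 \left(2 \left(-512\right) - \left(4 + 3 \left(2 \cdot 4 \cdot 8\right)^{2}\right)\right) = - 156 \left(-1024 - \left(4 + 3 \cdot 64^{2}\right)\right) = - 156 \left(-1024 - 12292\right) = \left(-156\right) \left(-13316\right) = 2077296$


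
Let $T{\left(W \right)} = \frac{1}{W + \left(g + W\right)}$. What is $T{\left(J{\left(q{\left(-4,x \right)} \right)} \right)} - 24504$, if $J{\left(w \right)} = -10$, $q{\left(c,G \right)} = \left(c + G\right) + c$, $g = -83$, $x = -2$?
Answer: $- \frac{2523913}{103} \approx -24504.0$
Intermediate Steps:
$q{\left(c,G \right)} = G + 2 c$ ($q{\left(c,G \right)} = \left(G + c\right) + c = G + 2 c$)
$T{\left(W \right)} = \frac{1}{-83 + 2 W}$ ($T{\left(W \right)} = \frac{1}{W + \left(-83 + W\right)} = \frac{1}{-83 + 2 W}$)
$T{\left(J{\left(q{\left(-4,x \right)} \right)} \right)} - 24504 = \frac{1}{-83 + 2 \left(-10\right)} - 24504 = \frac{1}{-83 - 20} - 24504 = \frac{1}{-103} - 24504 = - \frac{1}{103} - 24504 = - \frac{2523913}{103}$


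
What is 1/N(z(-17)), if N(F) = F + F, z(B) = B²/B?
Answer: -1/34 ≈ -0.029412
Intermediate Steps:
z(B) = B
N(F) = 2*F
1/N(z(-17)) = 1/(2*(-17)) = 1/(-34) = -1/34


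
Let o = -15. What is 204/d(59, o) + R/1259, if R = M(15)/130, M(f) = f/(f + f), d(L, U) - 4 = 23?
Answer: 22259129/2946060 ≈ 7.5556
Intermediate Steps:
d(L, U) = 27 (d(L, U) = 4 + 23 = 27)
M(f) = ½ (M(f) = f/((2*f)) = f*(1/(2*f)) = ½)
R = 1/260 (R = (½)/130 = (½)*(1/130) = 1/260 ≈ 0.0038462)
204/d(59, o) + R/1259 = 204/27 + (1/260)/1259 = 204*(1/27) + (1/260)*(1/1259) = 68/9 + 1/327340 = 22259129/2946060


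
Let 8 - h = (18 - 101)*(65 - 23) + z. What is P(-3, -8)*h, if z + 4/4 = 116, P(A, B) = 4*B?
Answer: -108128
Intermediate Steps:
z = 115 (z = -1 + 116 = 115)
h = 3379 (h = 8 - ((18 - 101)*(65 - 23) + 115) = 8 - (-83*42 + 115) = 8 - (-3486 + 115) = 8 - 1*(-3371) = 8 + 3371 = 3379)
P(-3, -8)*h = (4*(-8))*3379 = -32*3379 = -108128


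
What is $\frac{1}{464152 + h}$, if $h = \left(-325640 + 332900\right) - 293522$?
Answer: $\frac{1}{177890} \approx 5.6214 \cdot 10^{-6}$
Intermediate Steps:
$h = -286262$ ($h = 7260 - 293522 = -286262$)
$\frac{1}{464152 + h} = \frac{1}{464152 - 286262} = \frac{1}{177890}$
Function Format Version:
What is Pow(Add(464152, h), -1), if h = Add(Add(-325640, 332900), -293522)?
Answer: Rational(1, 177890) ≈ 5.6214e-6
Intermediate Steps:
h = -286262 (h = Add(7260, -293522) = -286262)
Pow(Add(464152, h), -1) = Pow(Add(464152, -286262), -1) = Pow(177890, -1) = Rational(1, 177890)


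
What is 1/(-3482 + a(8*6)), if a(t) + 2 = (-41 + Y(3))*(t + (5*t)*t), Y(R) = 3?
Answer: -1/443068 ≈ -2.2570e-6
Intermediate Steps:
a(t) = -2 - 190*t² - 38*t (a(t) = -2 + (-41 + 3)*(t + (5*t)*t) = -2 - 38*(t + 5*t²) = -2 + (-190*t² - 38*t) = -2 - 190*t² - 38*t)
1/(-3482 + a(8*6)) = 1/(-3482 + (-2 - 190*(8*6)² - 304*6)) = 1/(-3482 + (-2 - 190*48² - 38*48)) = 1/(-3482 + (-2 - 190*2304 - 1824)) = 1/(-3482 + (-2 - 437760 - 1824)) = 1/(-3482 - 439586) = 1/(-443068) = -1/443068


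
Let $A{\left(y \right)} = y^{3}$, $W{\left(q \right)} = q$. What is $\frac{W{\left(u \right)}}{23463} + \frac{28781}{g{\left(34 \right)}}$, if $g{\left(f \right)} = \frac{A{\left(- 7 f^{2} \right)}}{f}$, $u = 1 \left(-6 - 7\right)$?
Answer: $- \frac{11957167307}{21509153775648} \approx -0.00055591$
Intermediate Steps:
$u = -13$ ($u = 1 \left(-13\right) = -13$)
$g{\left(f \right)} = - 343 f^{5}$ ($g{\left(f \right)} = \frac{\left(- 7 f^{2}\right)^{3}}{f} = \frac{\left(-343\right) f^{6}}{f} = - 343 f^{5}$)
$\frac{W{\left(u \right)}}{23463} + \frac{28781}{g{\left(34 \right)}} = - \frac{13}{23463} + \frac{28781}{\left(-343\right) 34^{5}} = \left(-13\right) \frac{1}{23463} + \frac{28781}{\left(-343\right) 45435424} = - \frac{13}{23463} + \frac{28781}{-15584350432} = - \frac{13}{23463} + 28781 \left(- \frac{1}{15584350432}\right) = - \frac{13}{23463} - \frac{1693}{916726496} = - \frac{11957167307}{21509153775648}$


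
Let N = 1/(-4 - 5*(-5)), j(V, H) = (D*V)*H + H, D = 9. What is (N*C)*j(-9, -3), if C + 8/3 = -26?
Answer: -6880/21 ≈ -327.62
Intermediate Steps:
j(V, H) = H + 9*H*V (j(V, H) = (9*V)*H + H = 9*H*V + H = H + 9*H*V)
C = -86/3 (C = -8/3 - 26 = -86/3 ≈ -28.667)
N = 1/21 (N = 1/(-4 + 25) = 1/21 ≈ 0.047619)
(N*C)*j(-9, -3) = ((1/21)*(-86/3))*(-3*(1 + 9*(-9))) = -(-86)*(1 - 81)/21 = -(-86)*(-80)/21 = -86/63*240 = -6880/21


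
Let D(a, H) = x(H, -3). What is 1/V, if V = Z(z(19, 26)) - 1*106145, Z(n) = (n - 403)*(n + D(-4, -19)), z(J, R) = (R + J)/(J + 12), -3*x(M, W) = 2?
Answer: -2883/306924739 ≈ -9.3932e-6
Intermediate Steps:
x(M, W) = -⅔ (x(M, W) = -⅓*2 = -⅔)
D(a, H) = -⅔
z(J, R) = (J + R)/(12 + J)
Z(n) = (-403 + n)*(-⅔ + n) (Z(n) = (n - 403)*(n - ⅔) = (-403 + n)*(-⅔ + n))
V = -306924739/2883 (V = (806/3 + ((19 + 26)/(12 + 19))² - 1211*(19 + 26)/(3*(12 + 19))) - 1*106145 = (806/3 + (45/31)² - 1211*45/(3*31)) - 106145 = (806/3 + ((1/31)*45)² - 1211*45/93) - 106145 = (806/3 + (45/31)² - 1211/3*45/31) - 106145 = (806/3 + 2025/961 - 18165/31) - 106145 = -908704/2883 - 106145 = -306924739/2883 ≈ -1.0646e+5)
1/V = 1/(-306924739/2883) = -2883/306924739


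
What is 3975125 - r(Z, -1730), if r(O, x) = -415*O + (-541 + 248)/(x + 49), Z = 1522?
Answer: 7743954862/1681 ≈ 4.6068e+6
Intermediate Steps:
r(O, x) = -415*O - 293/(49 + x)
3975125 - r(Z, -1730) = 3975125 - (-293 - 20335*1522 - 415*1522*(-1730))/(49 - 1730) = 3975125 - (-293 - 30949870 + 1092719900)/(-1681) = 3975125 - (-1)*1061769737/1681 = 3975125 - 1*(-1061769737/1681) = 3975125 + 1061769737/1681 = 7743954862/1681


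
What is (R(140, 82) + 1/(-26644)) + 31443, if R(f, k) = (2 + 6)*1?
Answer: 837980443/26644 ≈ 31451.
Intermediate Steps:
R(f, k) = 8 (R(f, k) = 8*1 = 8)
(R(140, 82) + 1/(-26644)) + 31443 = (8 + 1/(-26644)) + 31443 = (8 - 1/26644) + 31443 = 213151/26644 + 31443 = 837980443/26644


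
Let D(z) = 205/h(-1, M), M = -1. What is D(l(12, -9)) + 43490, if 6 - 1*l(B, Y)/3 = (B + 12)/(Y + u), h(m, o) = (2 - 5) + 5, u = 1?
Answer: 87185/2 ≈ 43593.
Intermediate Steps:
h(m, o) = 2 (h(m, o) = -3 + 5 = 2)
l(B, Y) = 18 - 3*(12 + B)/(1 + Y) (l(B, Y) = 18 - 3*(B + 12)/(Y + 1) = 18 - 3*(12 + B)/(1 + Y))
D(z) = 205/2
D(l(12, -9)) + 43490 = 205/2 + 43490 = 87185/2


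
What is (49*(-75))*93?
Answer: -341775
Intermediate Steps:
(49*(-75))*93 = -3675*93 = -341775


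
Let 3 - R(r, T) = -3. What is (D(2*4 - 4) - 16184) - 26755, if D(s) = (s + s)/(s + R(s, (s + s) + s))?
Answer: -214691/5 ≈ -42938.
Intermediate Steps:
R(r, T) = 6 (R(r, T) = 3 - 1*(-3) = 3 + 3 = 6)
D(s) = 2*s/(6 + s) (D(s) = (s + s)/(s + 6) = (2*s)/(6 + s) = 2*s/(6 + s))
(D(2*4 - 4) - 16184) - 26755 = (2*(2*4 - 4)/(6 + (2*4 - 4)) - 16184) - 26755 = (2*(8 - 4)/(6 + (8 - 4)) - 16184) - 26755 = (2*4/(6 + 4) - 16184) - 26755 = (2*4/10 - 16184) - 26755 = (2*4*(⅒) - 16184) - 26755 = (⅘ - 16184) - 26755 = -80916/5 - 26755 = -214691/5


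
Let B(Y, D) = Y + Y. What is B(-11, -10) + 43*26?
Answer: 1096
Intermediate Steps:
B(Y, D) = 2*Y
B(-11, -10) + 43*26 = 2*(-11) + 43*26 = -22 + 1118 = 1096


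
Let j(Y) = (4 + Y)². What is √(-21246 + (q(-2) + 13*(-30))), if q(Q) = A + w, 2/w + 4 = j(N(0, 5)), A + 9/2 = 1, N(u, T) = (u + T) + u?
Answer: I*√513201766/154 ≈ 147.1*I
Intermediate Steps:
N(u, T) = T + 2*u (N(u, T) = (T + u) + u = T + 2*u)
A = -7/2 (A = -9/2 + 1 = -7/2 ≈ -3.5000)
w = 2/77 (w = 2/(-4 + (4 + (5 + 2*0))²) = 2/(-4 + (4 + (5 + 0))²) = 2/(-4 + (4 + 5)²) = 2/(-4 + 9²) = 2/(-4 + 81) = 2/77 ≈ 0.025974)
q(Q) = -535/154 (q(Q) = -7/2 + 2/77 = -535/154)
√(-21246 + (q(-2) + 13*(-30))) = √(-21246 + (-535/154 + 13*(-30))) = √(-21246 + (-535/154 - 390)) = √(-21246 - 60595/154) = √(-3332479/154) = I*√513201766/154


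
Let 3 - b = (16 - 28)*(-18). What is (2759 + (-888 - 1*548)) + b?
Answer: 1110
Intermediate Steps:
b = -213 (b = 3 - (16 - 28)*(-18) = 3 - (-12)*(-18) = 3 - 1*216 = 3 - 216 = -213)
(2759 + (-888 - 1*548)) + b = (2759 + (-888 - 1*548)) - 213 = (2759 + (-888 - 548)) - 213 = (2759 - 1436) - 213 = 1323 - 213 = 1110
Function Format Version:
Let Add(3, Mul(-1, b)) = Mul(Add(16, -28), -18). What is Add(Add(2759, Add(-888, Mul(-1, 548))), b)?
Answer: 1110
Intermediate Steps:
b = -213 (b = Add(3, Mul(-1, Mul(Add(16, -28), -18))) = Add(3, Mul(-1, Mul(-12, -18))) = Add(3, Mul(-1, 216)) = Add(3, -216) = -213)
Add(Add(2759, Add(-888, Mul(-1, 548))), b) = Add(Add(2759, Add(-888, Mul(-1, 548))), -213) = Add(Add(2759, Add(-888, -548)), -213) = Add(Add(2759, -1436), -213) = Add(1323, -213) = 1110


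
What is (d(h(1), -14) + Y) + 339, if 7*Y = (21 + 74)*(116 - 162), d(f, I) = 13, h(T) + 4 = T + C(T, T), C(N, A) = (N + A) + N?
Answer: -1906/7 ≈ -272.29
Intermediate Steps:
C(N, A) = A + 2*N (C(N, A) = (A + N) + N = A + 2*N)
h(T) = -4 + 4*T (h(T) = -4 + (T + (T + 2*T)) = -4 + (T + 3*T) = -4 + 4*T)
Y = -4370/7 (Y = ((21 + 74)*(116 - 162))/7 = (95*(-46))/7 = (⅐)*(-4370) = -4370/7 ≈ -624.29)
(d(h(1), -14) + Y) + 339 = (13 - 4370/7) + 339 = -4279/7 + 339 = -1906/7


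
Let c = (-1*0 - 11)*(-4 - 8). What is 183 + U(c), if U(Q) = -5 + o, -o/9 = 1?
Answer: 169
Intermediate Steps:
o = -9 (o = -9*1 = -9)
c = 132 (c = (0 - 11)*(-12) = -11*(-12) = 132)
U(Q) = -14 (U(Q) = -5 - 9 = -14)
183 + U(c) = 183 - 14 = 169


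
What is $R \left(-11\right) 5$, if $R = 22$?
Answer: $-1210$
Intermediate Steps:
$R \left(-11\right) 5 = 22 \left(-11\right) 5 = \left(-242\right) 5 = -1210$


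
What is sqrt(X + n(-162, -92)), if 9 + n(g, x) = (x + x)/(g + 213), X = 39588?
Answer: sqrt(102935595)/51 ≈ 198.94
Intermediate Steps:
n(g, x) = -9 + 2*x/(213 + g) (n(g, x) = -9 + (x + x)/(g + 213) = -9 + (2*x)/(213 + g) = -9 + 2*x/(213 + g))
sqrt(X + n(-162, -92)) = sqrt(39588 + (-1917 - 9*(-162) + 2*(-92))/(213 - 162)) = sqrt(39588 + (-1917 + 1458 - 184)/51) = sqrt(39588 + (1/51)*(-643)) = sqrt(39588 - 643/51) = sqrt(2018345/51) = sqrt(102935595)/51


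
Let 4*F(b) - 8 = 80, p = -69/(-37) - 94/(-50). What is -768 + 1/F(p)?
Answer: -16895/22 ≈ -767.95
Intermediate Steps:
p = 3464/925 (p = -69*(-1/37) - 94*(-1/50) = 69/37 + 47/25 = 3464/925 ≈ 3.7449)
F(b) = 22 (F(b) = 2 + (1/4)*80 = 2 + 20 = 22)
-768 + 1/F(p) = -768 + 1/22 = -16895/22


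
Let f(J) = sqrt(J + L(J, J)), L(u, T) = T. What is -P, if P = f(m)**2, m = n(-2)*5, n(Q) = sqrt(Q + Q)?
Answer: -20*I ≈ -20.0*I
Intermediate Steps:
n(Q) = sqrt(2)*sqrt(Q) (n(Q) = sqrt(2*Q) = sqrt(2)*sqrt(Q))
m = 10*I (m = (sqrt(2)*sqrt(-2))*5 = (sqrt(2)*(I*sqrt(2)))*5 = (2*I)*5 = 10*I ≈ 10.0*I)
f(J) = sqrt(2)*sqrt(J) (f(J) = sqrt(J + J) = sqrt(2*J) = sqrt(2)*sqrt(J))
P = 20*I (P = (sqrt(2)*sqrt(10*I))**2 = (sqrt(2)*(sqrt(10)*sqrt(I)))**2 = (2*sqrt(5)*sqrt(I))**2 = 20*I ≈ 20.0*I)
-P = -20*I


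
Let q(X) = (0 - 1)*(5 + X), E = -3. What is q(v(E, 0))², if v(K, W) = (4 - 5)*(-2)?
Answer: 49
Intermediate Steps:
v(K, W) = 2 (v(K, W) = -1*(-2) = 2)
q(X) = -5 - X (q(X) = -(5 + X) = -5 - X)
q(v(E, 0))² = (-5 - 1*2)² = (-5 - 2)² = (-7)² = 49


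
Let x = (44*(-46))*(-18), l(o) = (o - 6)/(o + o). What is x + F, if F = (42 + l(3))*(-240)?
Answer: 26472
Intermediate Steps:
l(o) = (-6 + o)/(2*o) (l(o) = (-6 + o)/((2*o)) = (-6 + o)*(1/(2*o)) = (-6 + o)/(2*o))
F = -9960 (F = (42 + (½)*(-6 + 3)/3)*(-240) = (42 + (½)*(⅓)*(-3))*(-240) = (42 - ½)*(-240) = (83/2)*(-240) = -9960)
x = 36432 (x = -2024*(-18) = 36432)
x + F = 36432 - 9960 = 26472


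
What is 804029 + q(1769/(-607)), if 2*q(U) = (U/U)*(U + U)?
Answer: 488043834/607 ≈ 8.0403e+5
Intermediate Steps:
q(U) = U (q(U) = ((U/U)*(U + U))/2 = (1*(2*U))/2 = (2*U)/2 = U)
804029 + q(1769/(-607)) = 804029 + 1769/(-607) = 804029 + 1769*(-1/607) = 804029 - 1769/607 = 488043834/607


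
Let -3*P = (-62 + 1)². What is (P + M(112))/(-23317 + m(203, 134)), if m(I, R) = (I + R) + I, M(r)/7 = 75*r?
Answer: -172679/68331 ≈ -2.5271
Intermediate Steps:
M(r) = 525*r (M(r) = 7*(75*r) = 525*r)
m(I, R) = R + 2*I
P = -3721/3 (P = -(-62 + 1)²/3 = -⅓*(-61)² = -⅓*3721 = -3721/3 ≈ -1240.3)
(P + M(112))/(-23317 + m(203, 134)) = (-3721/3 + 525*112)/(-23317 + (134 + 2*203)) = (-3721/3 + 58800)/(-23317 + (134 + 406)) = 172679/(3*(-23317 + 540)) = (172679/3)/(-22777) = (172679/3)*(-1/22777) = -172679/68331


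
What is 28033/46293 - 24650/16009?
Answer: -692342153/741104637 ≈ -0.93420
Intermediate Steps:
28033/46293 - 24650/16009 = -692342153/741104637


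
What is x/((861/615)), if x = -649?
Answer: -3245/7 ≈ -463.57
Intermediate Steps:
x/((861/615)) = -649/(861/615) = -649/(861*(1/615)) = -649/7/5 = -649*5/7 = -3245/7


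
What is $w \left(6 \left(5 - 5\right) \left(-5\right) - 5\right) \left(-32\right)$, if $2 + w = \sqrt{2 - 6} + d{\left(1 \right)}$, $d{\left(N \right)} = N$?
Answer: $-160 + 320 i \approx -160.0 + 320.0 i$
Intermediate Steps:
$w = -1 + 2 i$ ($w = -2 + \left(\sqrt{2 - 6} + 1\right) = -2 + \left(\sqrt{-4} + 1\right) = -2 + \left(2 i + 1\right) = -2 + \left(1 + 2 i\right) = -1 + 2 i \approx -1.0 + 2.0 i$)
$w \left(6 \left(5 - 5\right) \left(-5\right) - 5\right) \left(-32\right) = \left(-1 + 2 i\right) \left(6 \left(5 - 5\right) \left(-5\right) - 5\right) \left(-32\right) = \left(-1 + 2 i\right) \left(6 \cdot 0 \left(-5\right) - 5\right) \left(-32\right) = \left(-1 + 2 i\right) \left(6 \cdot 0 - 5\right) \left(-32\right) = \left(-1 + 2 i\right) \left(0 - 5\right) \left(-32\right) = \left(-1 + 2 i\right) \left(-5\right) \left(-32\right) = \left(5 - 10 i\right) \left(-32\right) = -160 + 320 i$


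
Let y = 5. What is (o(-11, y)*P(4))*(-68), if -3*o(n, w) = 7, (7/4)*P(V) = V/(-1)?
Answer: -1088/3 ≈ -362.67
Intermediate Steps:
P(V) = -4*V/7 (P(V) = 4*(V/(-1))/7 = 4*(V*(-1))/7 = 4*(-V)/7 = -4*V/7)
o(n, w) = -7/3 (o(n, w) = -1/3*7 = -7/3)
(o(-11, y)*P(4))*(-68) = -(-4)*4/3*(-68) = -7/3*(-16/7)*(-68) = (16/3)*(-68) = -1088/3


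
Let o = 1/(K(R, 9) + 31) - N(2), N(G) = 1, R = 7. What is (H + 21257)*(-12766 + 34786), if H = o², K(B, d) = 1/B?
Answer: 5561493350445/11881 ≈ 4.6810e+8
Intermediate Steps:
o = -211/218 (o = 1/(1/7 + 31) - 1*1 = 1/(⅐ + 31) - 1 = 1/(218/7) - 1 = 7/218 - 1 = -211/218 ≈ -0.96789)
H = 44521/47524 (H = (-211/218)² = 44521/47524 ≈ 0.93681)
(H + 21257)*(-12766 + 34786) = (44521/47524 + 21257)*(-12766 + 34786) = (1010262189/47524)*22020 = 5561493350445/11881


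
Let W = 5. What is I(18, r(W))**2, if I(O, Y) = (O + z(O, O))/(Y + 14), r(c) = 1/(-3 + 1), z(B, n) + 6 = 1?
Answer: 676/729 ≈ 0.92730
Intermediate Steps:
z(B, n) = -5 (z(B, n) = -6 + 1 = -5)
r(c) = -1/2 (r(c) = 1/(-2) = -1/2)
I(O, Y) = (-5 + O)/(14 + Y) (I(O, Y) = (O - 5)/(Y + 14) = (-5 + O)/(14 + Y))
I(18, r(W))**2 = ((-5 + 18)/(14 - 1/2))**2 = (13/(27/2))**2 = ((2/27)*13)**2 = (26/27)**2 = 676/729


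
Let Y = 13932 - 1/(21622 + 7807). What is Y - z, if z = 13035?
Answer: 26397812/29429 ≈ 897.00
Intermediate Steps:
Y = 410004827/29429 (Y = 13932 - 1/29429 = 410004827/29429 ≈ 13932.)
Y - z = 410004827/29429 - 1*13035 = 410004827/29429 - 13035 = 26397812/29429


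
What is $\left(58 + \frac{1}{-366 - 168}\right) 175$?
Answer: $\frac{5419925}{534} \approx 10150.0$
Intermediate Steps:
$\left(58 + \frac{1}{-366 - 168}\right) 175 = \left(58 + \frac{1}{-534}\right) 175 = \left(58 - \frac{1}{534}\right) 175 = \frac{30971}{534} \cdot 175 = \frac{5419925}{534}$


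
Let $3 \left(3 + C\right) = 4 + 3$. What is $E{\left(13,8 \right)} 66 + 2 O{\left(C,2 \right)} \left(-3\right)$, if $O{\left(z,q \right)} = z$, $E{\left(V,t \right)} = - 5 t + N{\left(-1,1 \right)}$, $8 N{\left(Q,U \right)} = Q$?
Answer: $- \frac{10577}{4} \approx -2644.3$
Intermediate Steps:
$N{\left(Q,U \right)} = \frac{Q}{8}$
$E{\left(V,t \right)} = - \frac{1}{8} - 5 t$ ($E{\left(V,t \right)} = - 5 t + \frac{1}{8} \left(-1\right) = - 5 t - \frac{1}{8} = - \frac{1}{8} - 5 t$)
$C = - \frac{2}{3}$ ($C = -3 + \frac{4 + 3}{3} = -3 + \frac{1}{3} \cdot 7 = -3 + \frac{7}{3} = - \frac{2}{3} \approx -0.66667$)
$E{\left(13,8 \right)} 66 + 2 O{\left(C,2 \right)} \left(-3\right) = \left(- \frac{1}{8} - 40\right) 66 + 2 \left(- \frac{2}{3}\right) \left(-3\right) = \left(- \frac{1}{8} - 40\right) 66 - -4 = \left(- \frac{321}{8}\right) 66 + 4 = - \frac{10593}{4} + 4 = - \frac{10577}{4}$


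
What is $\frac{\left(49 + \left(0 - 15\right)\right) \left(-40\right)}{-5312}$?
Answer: $\frac{85}{332} \approx 0.25602$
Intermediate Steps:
$\frac{\left(49 + \left(0 - 15\right)\right) \left(-40\right)}{-5312} = \left(49 - 15\right) \left(-40\right) \left(- \frac{1}{5312}\right) = 34 \left(-40\right) \left(- \frac{1}{5312}\right) = \left(-1360\right) \left(- \frac{1}{5312}\right) = \frac{85}{332}$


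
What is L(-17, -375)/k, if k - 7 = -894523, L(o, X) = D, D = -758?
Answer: 379/447258 ≈ 0.00084739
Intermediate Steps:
L(o, X) = -758
k = -894516 (k = 7 - 894523 = -894516)
L(-17, -375)/k = -758/(-894516) = -758*(-1/894516) = 379/447258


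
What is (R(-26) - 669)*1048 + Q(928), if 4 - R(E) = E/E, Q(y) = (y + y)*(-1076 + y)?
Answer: -972656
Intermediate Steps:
Q(y) = 2*y*(-1076 + y) (Q(y) = (2*y)*(-1076 + y) = 2*y*(-1076 + y))
R(E) = 3 (R(E) = 4 - E/E = 4 - 1*1 = 4 - 1 = 3)
(R(-26) - 669)*1048 + Q(928) = (3 - 669)*1048 + 2*928*(-1076 + 928) = -666*1048 + 2*928*(-148) = -697968 - 274688 = -972656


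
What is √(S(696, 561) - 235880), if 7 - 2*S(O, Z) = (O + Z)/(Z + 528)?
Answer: I*√256870137/33 ≈ 485.67*I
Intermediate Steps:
S(O, Z) = 7/2 - (O + Z)/(2*(528 + Z)) (S(O, Z) = 7/2 - (O + Z)/(2*(Z + 528)) = 7/2 - (O + Z)/(2*(528 + Z)))
√(S(696, 561) - 235880) = √((3696 - 1*696 + 6*561)/(2*(528 + 561)) - 235880) = √((½)*(3696 - 696 + 3366)/1089 - 235880) = √((½)*(1/1089)*6366 - 235880) = √(1061/363 - 235880) = √(-85623379/363) = I*√256870137/33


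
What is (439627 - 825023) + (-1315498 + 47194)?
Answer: -1653700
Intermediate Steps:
(439627 - 825023) + (-1315498 + 47194) = -385396 - 1268304 = -1653700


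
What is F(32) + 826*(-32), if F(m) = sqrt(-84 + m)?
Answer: -26432 + 2*I*sqrt(13) ≈ -26432.0 + 7.2111*I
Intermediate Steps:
F(32) + 826*(-32) = sqrt(-84 + 32) + 826*(-32) = sqrt(-52) - 26432 = 2*I*sqrt(13) - 26432 = -26432 + 2*I*sqrt(13)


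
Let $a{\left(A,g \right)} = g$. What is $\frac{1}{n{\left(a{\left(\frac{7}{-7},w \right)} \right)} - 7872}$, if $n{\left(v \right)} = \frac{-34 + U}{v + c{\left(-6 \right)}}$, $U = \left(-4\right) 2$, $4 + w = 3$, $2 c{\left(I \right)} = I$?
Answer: $- \frac{2}{15723} \approx -0.0001272$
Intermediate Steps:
$c{\left(I \right)} = \frac{I}{2}$
$w = -1$ ($w = -4 + 3 = -1$)
$U = -8$
$n{\left(v \right)} = - \frac{42}{-3 + v}$ ($n{\left(v \right)} = \frac{-34 - 8}{v + \frac{1}{2} \left(-6\right)} = - \frac{42}{v - 3} = - \frac{42}{-3 + v}$)
$\frac{1}{n{\left(a{\left(\frac{7}{-7},w \right)} \right)} - 7872} = \frac{1}{- \frac{42}{-3 - 1} - 7872} = \frac{1}{- \frac{42}{-4} - 7872} = \frac{1}{\left(-42\right) \left(- \frac{1}{4}\right) - 7872} = \frac{1}{\frac{21}{2} - 7872} = \frac{1}{- \frac{15723}{2}} = - \frac{2}{15723}$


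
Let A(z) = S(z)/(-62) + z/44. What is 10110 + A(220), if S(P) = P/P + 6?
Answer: 627123/62 ≈ 10115.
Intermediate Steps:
S(P) = 7 (S(P) = 1 + 6 = 7)
A(z) = -7/62 + z/44 (A(z) = 7/(-62) + z/44 = 7*(-1/62) + z*(1/44) = -7/62 + z/44)
10110 + A(220) = 10110 + (-7/62 + (1/44)*220) = 10110 + (-7/62 + 5) = 10110 + 303/62 = 627123/62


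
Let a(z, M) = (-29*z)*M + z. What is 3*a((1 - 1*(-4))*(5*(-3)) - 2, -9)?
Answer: -60522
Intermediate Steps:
a(z, M) = z - 29*M*z (a(z, M) = -29*M*z + z = z - 29*M*z)
3*a((1 - 1*(-4))*(5*(-3)) - 2, -9) = 3*(((1 - 1*(-4))*(5*(-3)) - 2)*(1 - 29*(-9))) = 3*(((1 + 4)*(-15) - 2)*(1 + 261)) = 3*((5*(-15) - 2)*262) = 3*((-75 - 2)*262) = 3*(-77*262) = 3*(-20174) = -60522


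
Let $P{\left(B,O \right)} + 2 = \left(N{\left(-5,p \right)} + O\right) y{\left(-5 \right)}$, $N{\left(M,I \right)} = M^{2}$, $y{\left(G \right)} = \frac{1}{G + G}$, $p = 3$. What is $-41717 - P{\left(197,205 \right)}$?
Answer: $-41692$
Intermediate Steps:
$y{\left(G \right)} = \frac{1}{2 G}$
$P{\left(B,O \right)} = - \frac{9}{2} - \frac{O}{10}$ ($P{\left(B,O \right)} = -2 + \left(\left(-5\right)^{2} + O\right) \frac{1}{2 \left(-5\right)} = -2 + \left(25 + O\right) \frac{1}{2} \left(- \frac{1}{5}\right) = -2 + \left(25 + O\right) \left(- \frac{1}{10}\right) = -2 - \left(\frac{5}{2} + \frac{O}{10}\right) = - \frac{9}{2} - \frac{O}{10}$)
$-41717 - P{\left(197,205 \right)} = -41717 - \left(- \frac{9}{2} - \frac{41}{2}\right) = -41717 - -25 = -41717 + 25 = -41692$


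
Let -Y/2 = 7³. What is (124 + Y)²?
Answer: 315844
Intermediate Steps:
Y = -686 (Y = -2*7³ = -2*343 = -686)
(124 + Y)² = (124 - 686)² = (-562)² = 315844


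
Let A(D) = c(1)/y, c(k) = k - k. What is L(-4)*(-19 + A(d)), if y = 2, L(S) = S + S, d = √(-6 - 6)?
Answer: 152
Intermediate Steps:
d = 2*I*√3 (d = √(-12) = 2*I*√3 ≈ 3.4641*I)
L(S) = 2*S
c(k) = 0
A(D) = 0 (A(D) = 0/2 = 0*(½) = 0)
L(-4)*(-19 + A(d)) = (2*(-4))*(-19 + 0) = -8*(-19) = 152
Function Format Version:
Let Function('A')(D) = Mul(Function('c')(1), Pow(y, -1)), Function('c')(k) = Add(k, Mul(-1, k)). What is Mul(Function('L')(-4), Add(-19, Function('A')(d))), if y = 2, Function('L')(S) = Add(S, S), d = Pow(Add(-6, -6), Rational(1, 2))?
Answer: 152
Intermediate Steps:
d = Mul(2, I, Pow(3, Rational(1, 2))) (d = Pow(-12, Rational(1, 2)) = Mul(2, I, Pow(3, Rational(1, 2))) ≈ Mul(3.4641, I))
Function('L')(S) = Mul(2, S)
Function('c')(k) = 0
Function('A')(D) = 0 (Function('A')(D) = Mul(0, Pow(2, -1)) = Mul(0, Rational(1, 2)) = 0)
Mul(Function('L')(-4), Add(-19, Function('A')(d))) = Mul(Mul(2, -4), Add(-19, 0)) = Mul(-8, -19) = 152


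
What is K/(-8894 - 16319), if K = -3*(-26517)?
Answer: -79551/25213 ≈ -3.1552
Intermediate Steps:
K = 79551
K/(-8894 - 16319) = 79551/(-8894 - 16319) = 79551/(-25213) = 79551*(-1/25213) = -79551/25213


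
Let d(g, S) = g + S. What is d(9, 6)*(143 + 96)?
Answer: 3585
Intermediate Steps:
d(g, S) = S + g
d(9, 6)*(143 + 96) = (6 + 9)*(143 + 96) = 15*239 = 3585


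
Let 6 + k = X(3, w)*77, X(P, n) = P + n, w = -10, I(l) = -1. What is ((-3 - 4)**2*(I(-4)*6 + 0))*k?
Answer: 160230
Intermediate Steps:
k = -545 (k = -6 + (3 - 10)*77 = -6 - 7*77 = -6 - 539 = -545)
((-3 - 4)**2*(I(-4)*6 + 0))*k = ((-3 - 4)**2*(-1*6 + 0))*(-545) = ((-7)**2*(-6 + 0))*(-545) = (49*(-6))*(-545) = -294*(-545) = 160230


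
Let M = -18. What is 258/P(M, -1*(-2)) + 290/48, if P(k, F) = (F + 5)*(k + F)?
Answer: 157/42 ≈ 3.7381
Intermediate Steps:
P(k, F) = (5 + F)*(F + k)
258/P(M, -1*(-2)) + 290/48 = 258/((-1*(-2))² + 5*(-1*(-2)) + 5*(-18) - 1*(-2)*(-18)) + 290/48 = 258/(2² + 5*2 - 90 + 2*(-18)) + 290*(1/48) = 258/(4 + 10 - 90 - 36) + 145/24 = 258/(-112) + 145/24 = 258*(-1/112) + 145/24 = -129/56 + 145/24 = 157/42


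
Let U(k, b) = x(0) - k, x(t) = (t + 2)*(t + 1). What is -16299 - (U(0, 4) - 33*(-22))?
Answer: -17027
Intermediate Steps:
x(t) = (1 + t)*(2 + t) (x(t) = (2 + t)*(1 + t) = (1 + t)*(2 + t))
U(k, b) = 2 - k (U(k, b) = (2 + 0² + 3*0) - k = (2 + 0 + 0) - k = 2 - k)
-16299 - (U(0, 4) - 33*(-22)) = -16299 - ((2 - 1*0) - 33*(-22)) = -16299 - ((2 + 0) + 726) = -16299 - (2 + 726) = -16299 - 1*728 = -16299 - 728 = -17027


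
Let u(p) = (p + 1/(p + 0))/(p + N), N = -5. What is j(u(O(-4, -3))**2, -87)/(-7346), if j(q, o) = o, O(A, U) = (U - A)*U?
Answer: 87/7346 ≈ 0.011843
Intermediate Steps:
O(A, U) = U*(U - A)
u(p) = (p + 1/p)/(-5 + p) (u(p) = (p + 1/(p + 0))/(p - 5) = (p + 1/p)/(-5 + p))
j(u(O(-4, -3))**2, -87)/(-7346) = -87/(-7346) = -87*(-1/7346) = 87/7346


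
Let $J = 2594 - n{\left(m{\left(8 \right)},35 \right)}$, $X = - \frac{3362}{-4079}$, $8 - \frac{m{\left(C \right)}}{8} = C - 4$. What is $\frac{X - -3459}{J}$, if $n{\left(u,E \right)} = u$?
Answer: $\frac{2016089}{1492914} \approx 1.3504$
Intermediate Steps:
$m{\left(C \right)} = 96 - 8 C$ ($m{\left(C \right)} = 64 - 8 \left(C - 4\right) = 64 - 8 \left(-4 + C\right) = 64 - \left(-32 + 8 C\right) = 96 - 8 C$)
$X = \frac{3362}{4079}$ ($X = \left(-3362\right) \left(- \frac{1}{4079}\right) = \frac{3362}{4079} \approx 0.82422$)
$J = 2562$ ($J = 2594 - \left(96 - 64\right) = 2594 - 32 = 2562$)
$\frac{X - -3459}{J} = \frac{\frac{3362}{4079} - -3459}{2562} = \left(\frac{3362}{4079} + 3459\right) \frac{1}{2562} = \frac{14112623}{4079} \cdot \frac{1}{2562} = \frac{2016089}{1492914}$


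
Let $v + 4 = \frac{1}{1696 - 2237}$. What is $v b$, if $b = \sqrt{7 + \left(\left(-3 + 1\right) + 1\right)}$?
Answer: $- \frac{2165 \sqrt{6}}{541} \approx -9.8025$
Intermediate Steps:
$b = \sqrt{6}$ ($b = \sqrt{7 + \left(-2 + 1\right)} = \sqrt{7 - 1} = \sqrt{6} \approx 2.4495$)
$v = - \frac{2165}{541}$ ($v = -4 + \frac{1}{1696 - 2237} = -4 + \frac{1}{-541} = -4 - \frac{1}{541} = - \frac{2165}{541} \approx -4.0018$)
$v b = - \frac{2165 \sqrt{6}}{541}$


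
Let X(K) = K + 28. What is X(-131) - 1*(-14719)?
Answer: 14616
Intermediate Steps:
X(K) = 28 + K
X(-131) - 1*(-14719) = (28 - 131) - 1*(-14719) = -103 + 14719 = 14616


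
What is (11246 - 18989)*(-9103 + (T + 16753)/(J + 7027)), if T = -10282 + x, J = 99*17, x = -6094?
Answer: 47224409883/670 ≈ 7.0484e+7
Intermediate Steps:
J = 1683
T = -16376 (T = -10282 - 6094 = -16376)
(11246 - 18989)*(-9103 + (T + 16753)/(J + 7027)) = (11246 - 18989)*(-9103 + (-16376 + 16753)/(1683 + 7027)) = -7743*(-9103 + 377/8710) = -7743*(-9103 + 377*(1/8710)) = -7743*(-9103 + 29/670) = -7743*(-6098981/670) = 47224409883/670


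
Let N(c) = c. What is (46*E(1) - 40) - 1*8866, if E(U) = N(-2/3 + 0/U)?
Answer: -26810/3 ≈ -8936.7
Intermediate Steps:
E(U) = -⅔ (E(U) = -2/3 + 0/U = -2*⅓ + 0 = -⅔ + 0 = -⅔)
(46*E(1) - 40) - 1*8866 = (46*(-⅔) - 40) - 1*8866 = (-92/3 - 40) - 8866 = -212/3 - 8866 = -26810/3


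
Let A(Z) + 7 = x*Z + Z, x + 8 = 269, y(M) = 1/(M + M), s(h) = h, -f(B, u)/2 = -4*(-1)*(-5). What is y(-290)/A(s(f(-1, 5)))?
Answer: -1/6074340 ≈ -1.6463e-7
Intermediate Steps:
f(B, u) = 40 (f(B, u) = -2*(-4*(-1))*(-5) = -8*(-5) = -2*(-20) = 40)
y(M) = 1/(2*M)
x = 261 (x = -8 + 269 = 261)
A(Z) = -7 + 262*Z (A(Z) = -7 + (261*Z + Z) = -7 + 262*Z)
y(-290)/A(s(f(-1, 5))) = ((½)/(-290))/(-7 + 262*40) = ((½)*(-1/290))/(-7 + 10480) = -1/580/10473 = -1/580*1/10473 = -1/6074340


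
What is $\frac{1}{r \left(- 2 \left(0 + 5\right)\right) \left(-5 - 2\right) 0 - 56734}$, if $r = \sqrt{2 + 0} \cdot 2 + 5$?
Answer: $- \frac{1}{56734} \approx -1.7626 \cdot 10^{-5}$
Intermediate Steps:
$r = 5 + 2 \sqrt{2}$ ($r = \sqrt{2} \cdot 2 + 5 = 2 \sqrt{2} + 5 = 5 + 2 \sqrt{2} \approx 7.8284$)
$\frac{1}{r \left(- 2 \left(0 + 5\right)\right) \left(-5 - 2\right) 0 - 56734} = \frac{1}{\left(5 + 2 \sqrt{2}\right) \left(- 2 \left(0 + 5\right)\right) \left(-5 - 2\right) 0 - 56734} = \frac{1}{\left(5 + 2 \sqrt{2}\right) \left(\left(-2\right) 5\right) \left(\left(-7\right) 0\right) - 56734} = \frac{1}{\left(5 + 2 \sqrt{2}\right) \left(-10\right) 0 - 56734} = \frac{1}{\left(-50 - 20 \sqrt{2}\right) 0 - 56734} = \frac{1}{0 - 56734} = \frac{1}{-56734} = - \frac{1}{56734}$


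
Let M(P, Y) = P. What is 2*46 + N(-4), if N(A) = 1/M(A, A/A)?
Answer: 367/4 ≈ 91.750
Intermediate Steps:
N(A) = 1/A
2*46 + N(-4) = 2*46 + 1/(-4) = 92 - ¼ = 367/4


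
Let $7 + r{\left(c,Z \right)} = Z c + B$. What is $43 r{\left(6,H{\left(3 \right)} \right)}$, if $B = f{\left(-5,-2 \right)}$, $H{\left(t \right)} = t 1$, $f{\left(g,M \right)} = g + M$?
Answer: $172$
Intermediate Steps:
$f{\left(g,M \right)} = M + g$
$H{\left(t \right)} = t$
$B = -7$ ($B = -2 - 5 = -7$)
$r{\left(c,Z \right)} = -14 + Z c$ ($r{\left(c,Z \right)} = -7 + \left(Z c - 7\right) = -7 + \left(-7 + Z c\right) = -14 + Z c$)
$43 r{\left(6,H{\left(3 \right)} \right)} = 43 \left(-14 + 3 \cdot 6\right) = 43 \left(-14 + 18\right) = 43 \cdot 4 = 172$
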